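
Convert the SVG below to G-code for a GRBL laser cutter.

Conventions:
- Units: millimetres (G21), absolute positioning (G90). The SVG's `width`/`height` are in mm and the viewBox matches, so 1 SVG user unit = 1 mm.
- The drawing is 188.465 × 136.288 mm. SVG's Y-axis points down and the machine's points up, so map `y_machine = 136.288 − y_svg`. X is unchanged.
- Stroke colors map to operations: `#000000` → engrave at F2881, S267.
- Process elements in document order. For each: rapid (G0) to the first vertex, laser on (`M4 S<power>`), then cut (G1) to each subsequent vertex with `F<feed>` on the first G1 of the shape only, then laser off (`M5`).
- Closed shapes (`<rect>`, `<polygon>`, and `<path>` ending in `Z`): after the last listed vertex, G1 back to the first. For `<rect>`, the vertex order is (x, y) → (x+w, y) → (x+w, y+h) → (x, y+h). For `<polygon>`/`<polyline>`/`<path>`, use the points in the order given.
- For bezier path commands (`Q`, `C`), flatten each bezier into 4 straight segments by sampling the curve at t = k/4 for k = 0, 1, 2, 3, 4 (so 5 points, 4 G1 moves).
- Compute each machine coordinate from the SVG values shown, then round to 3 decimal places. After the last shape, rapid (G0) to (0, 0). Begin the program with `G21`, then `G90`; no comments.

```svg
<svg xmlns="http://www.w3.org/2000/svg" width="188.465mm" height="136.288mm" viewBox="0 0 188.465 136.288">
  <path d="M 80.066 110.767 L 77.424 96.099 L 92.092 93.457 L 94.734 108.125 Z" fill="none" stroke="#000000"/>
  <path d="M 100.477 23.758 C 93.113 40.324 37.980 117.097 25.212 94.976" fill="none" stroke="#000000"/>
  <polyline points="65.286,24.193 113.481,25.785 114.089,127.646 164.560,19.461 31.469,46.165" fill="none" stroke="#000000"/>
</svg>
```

viewBox `0 0 188.465 136.288` with mm width/height → 1 unit = 1 mm. Flip: y_m = 136.288 − y_svg.

**Shape 1** — `<path>` regular polygon, stroke `#000000` → engrave (S267, F2881). Machine vertices: (80.066,25.521) → (77.424,40.189) → (92.092,42.831) → (94.734,28.163) → (80.066,25.521). Closed: final G1 returns to the first vertex.

**Shape 2** — `<path>` cubic bezier, stroke `#000000` → engrave (S267, F2881). Control points (SVG): P0=(100.477,23.758), P1=(93.113,40.324), P2=(37.980,117.097), P3=(25.212,94.976); sampled at t=k/4. Machine vertices: (100.477,112.530) → (87.406,91.303) → (64.871,62.413) → (41.323,40.778) → (25.212,41.312). Open path.

**Shape 3** — `<polyline>` open polyline, stroke `#000000` → engrave (S267, F2881). Machine vertices: (65.286,112.095) → (113.481,110.503) → (114.089,8.642) → (164.560,116.827) → (31.469,90.123). Open path.

G21
G90
G0 X80.066 Y25.521
M4 S267
G1 X77.424 Y40.189 F2881
G1 X92.092 Y42.831
G1 X94.734 Y28.163
G1 X80.066 Y25.521
M5
G0 X100.477 Y112.530
M4 S267
G1 X87.406 Y91.303 F2881
G1 X64.871 Y62.413
G1 X41.323 Y40.778
G1 X25.212 Y41.312
M5
G0 X65.286 Y112.095
M4 S267
G1 X113.481 Y110.503 F2881
G1 X114.089 Y8.642
G1 X164.560 Y116.827
G1 X31.469 Y90.123
M5
G0 X0.000 Y0.000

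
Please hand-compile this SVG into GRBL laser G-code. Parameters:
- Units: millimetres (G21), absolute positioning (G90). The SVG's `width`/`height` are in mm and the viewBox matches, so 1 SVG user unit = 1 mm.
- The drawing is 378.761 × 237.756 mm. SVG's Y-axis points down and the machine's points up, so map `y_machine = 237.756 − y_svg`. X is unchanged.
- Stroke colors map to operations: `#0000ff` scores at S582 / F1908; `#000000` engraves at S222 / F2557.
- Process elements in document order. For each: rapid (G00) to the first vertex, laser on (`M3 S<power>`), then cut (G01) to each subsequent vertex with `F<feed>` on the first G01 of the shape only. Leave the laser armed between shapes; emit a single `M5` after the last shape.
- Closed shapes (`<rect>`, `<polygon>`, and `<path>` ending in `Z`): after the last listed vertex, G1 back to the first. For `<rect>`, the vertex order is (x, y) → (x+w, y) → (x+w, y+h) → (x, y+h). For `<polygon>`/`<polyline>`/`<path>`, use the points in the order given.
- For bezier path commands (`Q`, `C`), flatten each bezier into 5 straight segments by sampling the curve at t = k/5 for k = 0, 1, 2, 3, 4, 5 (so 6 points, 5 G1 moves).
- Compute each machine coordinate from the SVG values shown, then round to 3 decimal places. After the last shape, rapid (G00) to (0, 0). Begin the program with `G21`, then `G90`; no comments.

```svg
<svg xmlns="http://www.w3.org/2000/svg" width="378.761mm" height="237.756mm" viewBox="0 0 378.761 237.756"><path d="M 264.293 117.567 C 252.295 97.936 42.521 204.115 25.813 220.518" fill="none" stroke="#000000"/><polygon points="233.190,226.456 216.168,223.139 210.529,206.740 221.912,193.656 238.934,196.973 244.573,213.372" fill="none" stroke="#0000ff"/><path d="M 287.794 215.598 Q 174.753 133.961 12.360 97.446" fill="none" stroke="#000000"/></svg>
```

G21
G90
G00 X264.293 Y120.189
M3 S222
G01 X236.488 Y118.595 F2557
G01 X179.977 Y97.155
G01 X113.520 Y66.217
G01 X55.879 Y36.128
G01 X25.813 Y17.238
G00 X233.190 Y11.300
M3 S582
G01 X216.168 Y14.617 F1908
G01 X210.529 Y31.016
G01 X221.912 Y44.100
G01 X238.934 Y40.783
G01 X244.573 Y24.384
G01 X233.190 Y11.300
G00 X287.794 Y22.158
M3 S222
G01 X240.604 Y53.008 F2557
G01 X189.465 Y80.248
G01 X134.378 Y103.878
G01 X75.343 Y123.899
G01 X12.360 Y140.310
M5
G00 X0.000 Y0.000

1 u = 1 mm; y_m = 237.756 − y.

[1] `<path>` cubic bezier, #000000→engrave S222 F2557: (264.293,120.189) → (236.488,118.595) → (179.977,97.155) → (113.520,66.217) → (55.879,36.128) → (25.813,17.238)

[2] `<polygon>` regular polygon, #0000ff→score S582 F1908: (233.190,11.300) → (216.168,14.617) → (210.529,31.016) → (221.912,44.100) → (238.934,40.783) → (244.573,24.384) → (233.190,11.300) (closed)

[3] `<path>` quadratic bezier, #000000→engrave S222 F2557: (287.794,22.158) → (240.604,53.008) → (189.465,80.248) → (134.378,103.878) → (75.343,123.899) → (12.360,140.310)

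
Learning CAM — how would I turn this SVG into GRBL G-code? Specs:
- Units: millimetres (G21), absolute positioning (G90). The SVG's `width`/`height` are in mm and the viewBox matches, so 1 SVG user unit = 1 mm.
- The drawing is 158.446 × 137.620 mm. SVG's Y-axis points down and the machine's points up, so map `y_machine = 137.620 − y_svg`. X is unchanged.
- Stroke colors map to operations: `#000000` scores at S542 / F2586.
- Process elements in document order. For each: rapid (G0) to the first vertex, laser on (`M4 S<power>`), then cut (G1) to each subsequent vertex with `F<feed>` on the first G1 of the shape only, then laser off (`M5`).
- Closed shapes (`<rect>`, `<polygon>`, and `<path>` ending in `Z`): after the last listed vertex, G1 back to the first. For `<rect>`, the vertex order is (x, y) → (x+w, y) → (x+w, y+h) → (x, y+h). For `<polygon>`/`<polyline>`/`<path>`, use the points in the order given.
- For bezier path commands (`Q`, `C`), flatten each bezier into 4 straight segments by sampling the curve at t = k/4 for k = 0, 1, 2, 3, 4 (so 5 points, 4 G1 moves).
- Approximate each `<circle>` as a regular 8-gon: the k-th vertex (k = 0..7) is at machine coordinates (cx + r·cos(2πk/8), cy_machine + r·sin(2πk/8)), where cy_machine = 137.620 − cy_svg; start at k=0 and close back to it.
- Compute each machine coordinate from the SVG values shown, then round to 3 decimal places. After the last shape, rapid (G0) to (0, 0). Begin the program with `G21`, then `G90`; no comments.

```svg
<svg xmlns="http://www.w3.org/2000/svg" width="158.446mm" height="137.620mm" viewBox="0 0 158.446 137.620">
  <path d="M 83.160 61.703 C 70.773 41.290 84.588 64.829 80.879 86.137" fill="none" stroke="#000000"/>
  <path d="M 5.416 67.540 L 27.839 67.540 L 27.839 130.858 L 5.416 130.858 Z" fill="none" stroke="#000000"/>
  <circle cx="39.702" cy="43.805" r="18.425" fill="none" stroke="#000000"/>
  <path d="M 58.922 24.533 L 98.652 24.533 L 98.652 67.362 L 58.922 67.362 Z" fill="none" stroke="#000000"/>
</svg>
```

G21
G90
G0 X83.160 Y75.917
M4 S542
G1 X78.099 Y83.707 F2586
G1 X78.765 Y79.345
G1 X81.058 Y67.161
G1 X80.879 Y51.483
M5
G0 X5.416 Y70.080
M4 S542
G1 X27.839 Y70.080 F2586
G1 X27.839 Y6.762
G1 X5.416 Y6.762
G1 X5.416 Y70.080
M5
G0 X58.127 Y93.815
M4 S542
G1 X52.730 Y106.843 F2586
G1 X39.702 Y112.240
G1 X26.674 Y106.843
G1 X21.277 Y93.815
G1 X26.674 Y80.787
G1 X39.702 Y75.390
G1 X52.730 Y80.787
G1 X58.127 Y93.815
M5
G0 X58.922 Y113.087
M4 S542
G1 X98.652 Y113.087 F2586
G1 X98.652 Y70.258
G1 X58.922 Y70.258
G1 X58.922 Y113.087
M5
G0 X0.000 Y0.000

1 u = 1 mm; y_m = 137.620 − y.

[1] `<path>` cubic bezier, #000000→score S542 F2586: (83.160,75.917) → (78.099,83.707) → (78.765,79.345) → (81.058,67.161) → (80.879,51.483)

[2] `<path>` rectangle, #000000→score S542 F2586: (5.416,70.080) → (27.839,70.080) → (27.839,6.762) → (5.416,6.762) → (5.416,70.080) (closed)

[3] `<circle>` circle, #000000→score S542 F2586: (58.127,93.815) → (52.730,106.843) → (39.702,112.240) → (26.674,106.843) → (21.277,93.815) → (26.674,80.787) → (39.702,75.390) → (52.730,80.787) → (58.127,93.815) (closed)

[4] `<path>` rectangle, #000000→score S542 F2586: (58.922,113.087) → (98.652,113.087) → (98.652,70.258) → (58.922,70.258) → (58.922,113.087) (closed)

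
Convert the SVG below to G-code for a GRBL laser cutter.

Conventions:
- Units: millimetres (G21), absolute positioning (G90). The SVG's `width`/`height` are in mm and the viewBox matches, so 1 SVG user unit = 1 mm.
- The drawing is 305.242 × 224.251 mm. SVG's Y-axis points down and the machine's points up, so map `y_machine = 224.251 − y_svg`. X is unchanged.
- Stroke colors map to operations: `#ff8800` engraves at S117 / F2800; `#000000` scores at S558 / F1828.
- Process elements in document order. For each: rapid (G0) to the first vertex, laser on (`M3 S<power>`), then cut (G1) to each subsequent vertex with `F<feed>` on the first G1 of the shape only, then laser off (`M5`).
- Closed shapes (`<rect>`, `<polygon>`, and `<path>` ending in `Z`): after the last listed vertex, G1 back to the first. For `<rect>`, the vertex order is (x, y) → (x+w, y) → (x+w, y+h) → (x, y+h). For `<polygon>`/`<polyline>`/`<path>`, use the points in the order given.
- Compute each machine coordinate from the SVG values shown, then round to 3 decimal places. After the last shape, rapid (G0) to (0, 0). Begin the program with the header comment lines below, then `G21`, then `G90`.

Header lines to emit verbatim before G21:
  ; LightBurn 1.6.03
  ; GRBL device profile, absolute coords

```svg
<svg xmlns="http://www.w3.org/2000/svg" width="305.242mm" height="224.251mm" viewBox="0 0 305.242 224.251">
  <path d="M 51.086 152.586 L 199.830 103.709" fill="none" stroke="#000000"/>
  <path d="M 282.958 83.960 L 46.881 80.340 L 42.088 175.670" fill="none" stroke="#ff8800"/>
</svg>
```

1 u = 1 mm; y_m = 224.251 − y.

[1] `<path>` line segment, #000000→score S558 F1828: (51.086,71.665) → (199.830,120.542)

[2] `<path>` open polyline, #ff8800→engrave S117 F2800: (282.958,140.291) → (46.881,143.911) → (42.088,48.581)

; LightBurn 1.6.03
; GRBL device profile, absolute coords
G21
G90
G0 X51.086 Y71.665
M3 S558
G1 X199.830 Y120.542 F1828
M5
G0 X282.958 Y140.291
M3 S117
G1 X46.881 Y143.911 F2800
G1 X42.088 Y48.581
M5
G0 X0.000 Y0.000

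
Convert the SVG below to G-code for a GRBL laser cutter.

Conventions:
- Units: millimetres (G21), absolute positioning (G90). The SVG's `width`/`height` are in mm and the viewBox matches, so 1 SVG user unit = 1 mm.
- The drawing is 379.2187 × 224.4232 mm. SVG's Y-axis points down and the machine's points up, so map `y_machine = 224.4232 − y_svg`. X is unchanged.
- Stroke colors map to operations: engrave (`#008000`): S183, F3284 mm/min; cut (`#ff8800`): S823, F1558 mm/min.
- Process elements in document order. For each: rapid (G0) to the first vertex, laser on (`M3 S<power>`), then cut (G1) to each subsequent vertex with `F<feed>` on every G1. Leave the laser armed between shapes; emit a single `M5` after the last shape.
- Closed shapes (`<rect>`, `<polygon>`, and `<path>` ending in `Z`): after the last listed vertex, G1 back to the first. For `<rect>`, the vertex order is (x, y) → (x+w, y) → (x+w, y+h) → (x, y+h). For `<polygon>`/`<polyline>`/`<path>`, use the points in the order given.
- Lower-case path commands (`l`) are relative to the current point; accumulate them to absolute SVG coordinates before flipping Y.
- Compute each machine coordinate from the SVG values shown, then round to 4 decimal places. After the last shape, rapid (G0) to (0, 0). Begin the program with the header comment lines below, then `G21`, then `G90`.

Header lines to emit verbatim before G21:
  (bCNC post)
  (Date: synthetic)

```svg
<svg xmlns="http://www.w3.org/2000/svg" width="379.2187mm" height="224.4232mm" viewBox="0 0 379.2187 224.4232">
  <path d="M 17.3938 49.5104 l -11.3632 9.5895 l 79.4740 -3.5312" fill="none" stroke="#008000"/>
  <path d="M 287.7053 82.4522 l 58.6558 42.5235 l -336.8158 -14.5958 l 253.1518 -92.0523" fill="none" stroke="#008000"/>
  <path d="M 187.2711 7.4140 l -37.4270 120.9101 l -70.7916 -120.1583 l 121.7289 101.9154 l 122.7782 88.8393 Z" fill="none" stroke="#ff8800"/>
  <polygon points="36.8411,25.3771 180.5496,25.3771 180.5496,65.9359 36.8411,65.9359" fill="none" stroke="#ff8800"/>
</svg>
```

Since the viewBox matches the mm dimensions, user units are millimetres directly. The only transform is the Y-flip y_m = 224.4232 − y_svg.

Shape 1 is a open polyline drawn with `<path>`. Its stroke #008000 means engrave at S183, F3284. After flipping Y the toolpath is (17.3938,174.9128) → (6.0306,165.3233) → (85.5046,168.8545).

Shape 2 is a open polyline drawn with `<path>`. Its stroke #008000 means engrave at S183, F3284. After flipping Y the toolpath is (287.7053,141.9710) → (346.3611,99.4475) → (9.5453,114.0433) → (262.6971,206.0956).

Shape 3 is a closed polygon drawn with `<path>`. Its stroke #ff8800 means cut at S823, F1558. After flipping Y the toolpath is (187.2711,217.0092) → (149.8441,96.0991) → (79.0525,216.2574) → (200.7814,114.3420) → (323.5596,25.5027) → (187.2711,217.0092), returning to the start.

Shape 4 is a rectangle drawn with `<polygon>`. Its stroke #ff8800 means cut at S823, F1558. After flipping Y the toolpath is (36.8411,199.0461) → (180.5496,199.0461) → (180.5496,158.4873) → (36.8411,158.4873) → (36.8411,199.0461), returning to the start.

(bCNC post)
(Date: synthetic)
G21
G90
G0 X17.3938 Y174.9128
M3 S183
G1 X6.0306 Y165.3233 F3284
G1 X85.5046 Y168.8545 F3284
G0 X287.7053 Y141.9710
M3 S183
G1 X346.3611 Y99.4475 F3284
G1 X9.5453 Y114.0433 F3284
G1 X262.6971 Y206.0956 F3284
G0 X187.2711 Y217.0092
M3 S823
G1 X149.8441 Y96.0991 F1558
G1 X79.0525 Y216.2574 F1558
G1 X200.7814 Y114.3420 F1558
G1 X323.5596 Y25.5027 F1558
G1 X187.2711 Y217.0092 F1558
G0 X36.8411 Y199.0461
M3 S823
G1 X180.5496 Y199.0461 F1558
G1 X180.5496 Y158.4873 F1558
G1 X36.8411 Y158.4873 F1558
G1 X36.8411 Y199.0461 F1558
M5
G0 X0.0000 Y0.0000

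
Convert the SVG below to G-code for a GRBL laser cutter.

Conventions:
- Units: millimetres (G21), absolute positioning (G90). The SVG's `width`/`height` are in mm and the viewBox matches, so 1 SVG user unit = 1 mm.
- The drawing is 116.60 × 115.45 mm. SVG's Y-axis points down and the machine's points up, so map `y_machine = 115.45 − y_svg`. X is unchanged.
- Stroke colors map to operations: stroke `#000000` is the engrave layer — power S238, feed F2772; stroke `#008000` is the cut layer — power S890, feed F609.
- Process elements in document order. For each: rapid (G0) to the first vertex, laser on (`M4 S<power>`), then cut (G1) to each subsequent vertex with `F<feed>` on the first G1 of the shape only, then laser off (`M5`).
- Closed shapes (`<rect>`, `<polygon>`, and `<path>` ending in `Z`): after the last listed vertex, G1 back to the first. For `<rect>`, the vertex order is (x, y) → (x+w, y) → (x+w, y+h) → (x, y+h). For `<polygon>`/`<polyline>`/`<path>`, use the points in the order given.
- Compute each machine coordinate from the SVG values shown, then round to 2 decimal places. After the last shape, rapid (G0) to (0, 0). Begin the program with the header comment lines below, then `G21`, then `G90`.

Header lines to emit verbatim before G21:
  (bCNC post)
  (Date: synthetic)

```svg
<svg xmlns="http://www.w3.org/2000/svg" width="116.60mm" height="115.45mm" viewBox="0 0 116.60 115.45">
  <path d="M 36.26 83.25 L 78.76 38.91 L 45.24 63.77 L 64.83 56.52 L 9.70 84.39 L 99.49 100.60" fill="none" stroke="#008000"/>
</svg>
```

1 u = 1 mm; y_m = 115.45 − y.

[1] `<path>` open polyline, #008000→cut S890 F609: (36.26,32.20) → (78.76,76.54) → (45.24,51.68) → (64.83,58.93) → (9.70,31.06) → (99.49,14.85)

(bCNC post)
(Date: synthetic)
G21
G90
G0 X36.26 Y32.20
M4 S890
G1 X78.76 Y76.54 F609
G1 X45.24 Y51.68
G1 X64.83 Y58.93
G1 X9.70 Y31.06
G1 X99.49 Y14.85
M5
G0 X0.00 Y0.00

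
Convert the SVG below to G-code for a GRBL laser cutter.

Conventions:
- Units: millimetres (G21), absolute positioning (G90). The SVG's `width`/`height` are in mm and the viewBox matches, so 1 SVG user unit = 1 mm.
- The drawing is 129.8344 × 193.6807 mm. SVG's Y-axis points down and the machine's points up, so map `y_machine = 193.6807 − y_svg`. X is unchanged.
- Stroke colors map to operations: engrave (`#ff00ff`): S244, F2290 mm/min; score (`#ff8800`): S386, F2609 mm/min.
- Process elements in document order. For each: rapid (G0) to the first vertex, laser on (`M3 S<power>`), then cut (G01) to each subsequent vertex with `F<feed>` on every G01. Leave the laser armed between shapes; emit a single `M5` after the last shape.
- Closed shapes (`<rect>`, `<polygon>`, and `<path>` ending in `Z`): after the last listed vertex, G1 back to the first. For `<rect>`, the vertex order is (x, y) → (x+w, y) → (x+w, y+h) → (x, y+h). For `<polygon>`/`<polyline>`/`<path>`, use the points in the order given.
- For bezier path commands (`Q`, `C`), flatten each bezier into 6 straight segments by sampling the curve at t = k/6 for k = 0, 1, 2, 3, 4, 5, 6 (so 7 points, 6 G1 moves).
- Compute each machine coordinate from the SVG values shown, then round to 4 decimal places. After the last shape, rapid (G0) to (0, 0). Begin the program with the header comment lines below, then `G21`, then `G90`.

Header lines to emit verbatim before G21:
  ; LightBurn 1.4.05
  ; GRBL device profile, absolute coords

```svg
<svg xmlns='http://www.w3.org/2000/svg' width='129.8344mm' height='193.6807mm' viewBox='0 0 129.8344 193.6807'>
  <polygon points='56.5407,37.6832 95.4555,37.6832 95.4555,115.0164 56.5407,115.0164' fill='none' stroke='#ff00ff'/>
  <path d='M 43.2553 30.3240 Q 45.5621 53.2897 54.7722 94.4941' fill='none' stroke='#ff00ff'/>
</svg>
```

; LightBurn 1.4.05
; GRBL device profile, absolute coords
G21
G90
G0 X56.5407 Y155.9975
M3 S244
G01 X95.4555 Y155.9975 F2290
G01 X95.4555 Y78.6643 F2290
G01 X56.5407 Y78.6643 F2290
G01 X56.5407 Y155.9975 F2290
G0 X43.2553 Y163.3567
M3 S244
G01 X44.2160 Y155.1948 F2290
G01 X45.5602 Y146.0197 F2290
G01 X47.2879 Y135.8313 F2290
G01 X49.3992 Y124.6297 F2290
G01 X51.8939 Y112.4148 F2290
G01 X54.7722 Y99.1866 F2290
M5
G0 X0.0000 Y0.0000

viewBox `0 0 129.8344 193.6807` with mm width/height → 1 unit = 1 mm. Flip: y_m = 193.6807 − y_svg.

**Shape 1** — `<polygon>` rectangle, stroke `#ff00ff` → engrave (S244, F2290). Machine vertices: (56.5407,155.9975) → (95.4555,155.9975) → (95.4555,78.6643) → (56.5407,78.6643) → (56.5407,155.9975). Closed: final G1 returns to the first vertex.

**Shape 2** — `<path>` quadratic bezier, stroke `#ff00ff` → engrave (S244, F2290). Control points (SVG): P0=(43.2553,30.3240), P1=(45.5621,53.2897), P2=(54.7722,94.4941); sampled at t=k/6. Machine vertices: (43.2553,163.3567) → (44.2160,155.1948) → (45.5602,146.0197) → (47.2879,135.8313) → (49.3992,124.6297) → (51.8939,112.4148) → (54.7722,99.1866). Open path.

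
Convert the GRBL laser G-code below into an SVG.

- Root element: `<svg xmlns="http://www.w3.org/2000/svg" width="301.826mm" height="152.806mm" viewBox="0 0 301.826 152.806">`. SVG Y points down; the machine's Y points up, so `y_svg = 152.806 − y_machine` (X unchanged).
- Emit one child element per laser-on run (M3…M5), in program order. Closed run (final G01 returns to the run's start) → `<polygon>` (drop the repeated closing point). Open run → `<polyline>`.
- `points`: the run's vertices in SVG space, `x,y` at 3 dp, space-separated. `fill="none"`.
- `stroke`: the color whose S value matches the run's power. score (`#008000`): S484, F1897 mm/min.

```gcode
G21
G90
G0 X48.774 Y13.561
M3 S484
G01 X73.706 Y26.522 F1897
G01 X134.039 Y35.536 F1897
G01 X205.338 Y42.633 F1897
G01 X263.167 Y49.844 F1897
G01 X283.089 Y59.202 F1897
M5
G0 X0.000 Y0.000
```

<svg xmlns="http://www.w3.org/2000/svg" width="301.826mm" height="152.806mm" viewBox="0 0 301.826 152.806">
  <polyline points="48.774,139.245 73.706,126.284 134.039,117.270 205.338,110.173 263.167,102.962 283.089,93.604" fill="none" stroke="#008000"/>
</svg>

Each laser-on run becomes one SVG element. Flip Y back into SVG space with y_svg = 152.806 − y_machine. Every run uses S484, so all elements get stroke `#008000` (score).

Run 1: The run is open, so emit a `<polyline>` with points (Y-flipped): 48.774,139.245 73.706,126.284 134.039,117.270 205.338,110.173 263.167,102.962 283.089,93.604.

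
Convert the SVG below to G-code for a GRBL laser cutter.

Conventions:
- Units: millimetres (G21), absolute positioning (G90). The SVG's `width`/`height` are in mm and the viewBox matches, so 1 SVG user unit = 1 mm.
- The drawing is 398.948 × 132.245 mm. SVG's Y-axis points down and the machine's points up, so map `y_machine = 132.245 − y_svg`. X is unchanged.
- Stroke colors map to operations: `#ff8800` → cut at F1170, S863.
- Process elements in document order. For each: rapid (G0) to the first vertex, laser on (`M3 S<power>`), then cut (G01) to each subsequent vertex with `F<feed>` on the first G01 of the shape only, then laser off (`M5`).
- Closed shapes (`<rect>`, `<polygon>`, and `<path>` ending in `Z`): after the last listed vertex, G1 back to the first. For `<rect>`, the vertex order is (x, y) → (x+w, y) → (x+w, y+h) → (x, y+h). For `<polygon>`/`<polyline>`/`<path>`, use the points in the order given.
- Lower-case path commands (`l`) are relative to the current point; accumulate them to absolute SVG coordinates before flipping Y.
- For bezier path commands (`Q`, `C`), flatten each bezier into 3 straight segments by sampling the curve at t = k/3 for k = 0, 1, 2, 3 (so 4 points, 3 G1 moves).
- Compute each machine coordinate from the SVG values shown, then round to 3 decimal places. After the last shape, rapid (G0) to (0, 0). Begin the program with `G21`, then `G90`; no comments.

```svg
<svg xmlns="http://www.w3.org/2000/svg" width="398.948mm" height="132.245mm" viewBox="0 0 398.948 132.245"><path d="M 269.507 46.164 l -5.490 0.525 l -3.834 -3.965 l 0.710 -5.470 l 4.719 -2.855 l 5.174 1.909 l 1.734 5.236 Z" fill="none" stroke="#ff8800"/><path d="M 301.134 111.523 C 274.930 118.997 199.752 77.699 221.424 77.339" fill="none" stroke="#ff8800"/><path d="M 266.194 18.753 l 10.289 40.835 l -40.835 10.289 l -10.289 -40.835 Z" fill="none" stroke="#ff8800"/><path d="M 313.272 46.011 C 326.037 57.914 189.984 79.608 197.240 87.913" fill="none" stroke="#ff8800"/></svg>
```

G21
G90
G0 X269.507 Y86.081
M3 S863
G01 X264.017 Y85.556 F1170
G01 X260.183 Y89.521
G01 X260.893 Y94.991
G01 X265.612 Y97.846
G01 X270.786 Y95.937
G01 X272.520 Y90.701
G01 X269.507 Y86.081
M5
G0 X301.134 Y20.722
M3 S863
G01 X264.006 Y26.183 F1170
G01 X226.634 Y44.223
G01 X221.424 Y54.906
M5
G0 X266.194 Y113.492
M3 S863
G01 X276.483 Y72.657 F1170
G01 X235.648 Y62.368
G01 X225.359 Y103.203
G01 X266.194 Y113.492
M5
G0 X313.272 Y86.234
M3 S863
G01 X287.251 Y71.926 F1170
G01 X226.934 Y56.241
G01 X197.240 Y44.332
M5
G0 X0.000 Y0.000

1 u = 1 mm; y_m = 132.245 − y.

[1] `<path>` regular polygon, #ff8800→cut S863 F1170: (269.507,86.081) → (264.017,85.556) → (260.183,89.521) → (260.893,94.991) → (265.612,97.846) → (270.786,95.937) → (272.520,90.701) → (269.507,86.081) (closed)

[2] `<path>` cubic bezier, #ff8800→cut S863 F1170: (301.134,20.722) → (264.006,26.183) → (226.634,44.223) → (221.424,54.906)

[3] `<path>` regular polygon, #ff8800→cut S863 F1170: (266.194,113.492) → (276.483,72.657) → (235.648,62.368) → (225.359,103.203) → (266.194,113.492) (closed)

[4] `<path>` cubic bezier, #ff8800→cut S863 F1170: (313.272,86.234) → (287.251,71.926) → (226.934,56.241) → (197.240,44.332)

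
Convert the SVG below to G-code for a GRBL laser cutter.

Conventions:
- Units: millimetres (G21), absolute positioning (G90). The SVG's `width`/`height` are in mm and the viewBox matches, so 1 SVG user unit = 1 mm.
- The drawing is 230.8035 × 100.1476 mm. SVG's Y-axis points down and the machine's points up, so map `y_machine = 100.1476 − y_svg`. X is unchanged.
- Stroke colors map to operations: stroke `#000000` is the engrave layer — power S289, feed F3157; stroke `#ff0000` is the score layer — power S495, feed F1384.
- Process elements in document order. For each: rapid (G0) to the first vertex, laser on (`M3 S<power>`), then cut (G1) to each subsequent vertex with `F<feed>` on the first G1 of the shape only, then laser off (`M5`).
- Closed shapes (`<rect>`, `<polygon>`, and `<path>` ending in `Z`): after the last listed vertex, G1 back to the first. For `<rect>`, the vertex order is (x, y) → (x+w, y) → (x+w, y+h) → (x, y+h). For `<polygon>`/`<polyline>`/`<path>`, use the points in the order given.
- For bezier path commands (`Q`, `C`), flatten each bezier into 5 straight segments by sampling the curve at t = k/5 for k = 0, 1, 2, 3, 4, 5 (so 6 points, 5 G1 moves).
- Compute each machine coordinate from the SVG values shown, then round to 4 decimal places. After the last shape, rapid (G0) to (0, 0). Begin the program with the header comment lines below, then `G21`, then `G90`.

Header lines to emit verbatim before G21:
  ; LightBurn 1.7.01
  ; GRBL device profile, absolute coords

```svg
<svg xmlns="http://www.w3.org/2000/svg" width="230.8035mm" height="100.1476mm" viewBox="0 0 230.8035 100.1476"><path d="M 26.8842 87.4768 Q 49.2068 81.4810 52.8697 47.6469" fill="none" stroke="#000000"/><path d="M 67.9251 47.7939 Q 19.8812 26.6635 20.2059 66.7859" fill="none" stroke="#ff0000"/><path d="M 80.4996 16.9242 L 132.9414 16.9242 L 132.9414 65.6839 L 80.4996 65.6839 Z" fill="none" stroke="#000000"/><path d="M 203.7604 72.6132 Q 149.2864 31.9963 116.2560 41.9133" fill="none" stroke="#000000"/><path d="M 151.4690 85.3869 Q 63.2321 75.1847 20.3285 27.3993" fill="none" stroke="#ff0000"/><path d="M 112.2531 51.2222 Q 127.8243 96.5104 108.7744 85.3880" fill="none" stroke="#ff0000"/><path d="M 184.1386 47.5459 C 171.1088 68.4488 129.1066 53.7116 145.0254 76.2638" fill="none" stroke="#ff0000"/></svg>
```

; LightBurn 1.7.01
; GRBL device profile, absolute coords
G21
G90
G0 X26.8842 Y12.6708
M3 S289
G1 X35.0669 Y16.1827 F3157
G1 X41.7567 Y21.9216
G1 X46.9538 Y29.8875
G1 X50.6582 Y40.0806
G1 X52.8697 Y52.5007
M5
G0 X67.9251 Y52.3537
M3 S495
G1 X50.6423 Y58.3557 F1384
G1 X37.2290 Y59.4576
G1 X27.6851 Y55.6592
G1 X22.0108 Y46.9605
G1 X20.2059 Y33.3617
M5
G0 X80.4996 Y83.2234
M3 S289
G1 X132.9414 Y83.2234 F3157
G1 X132.9414 Y34.4637
G1 X80.4996 Y34.4637
G1 X80.4996 Y83.2234
M5
G0 X203.7604 Y27.5344
M3 S289
G1 X182.8285 Y41.7598 F3157
G1 X163.6122 Y51.9425
G1 X146.1113 Y58.0825
G1 X130.3259 Y60.1797
G1 X116.2560 Y58.2343
M5
G0 X151.4690 Y14.7607
M3 S495
G1 X117.9876 Y20.3449 F1384
G1 X88.1328 Y28.9358
G1 X61.9047 Y40.5333
G1 X39.3033 Y55.1375
G1 X20.3285 Y72.7483
M5
G0 X112.2531 Y48.9254
M3 S495
G1 X117.0967 Y33.0665 F1384
G1 X119.1707 Y21.7205
G1 X118.4749 Y14.8874
G1 X115.0095 Y12.5671
G1 X108.7744 Y14.7596
M5
G0 X184.1386 Y52.6017
M3 S495
G1 X173.5392 Y43.7533 F1384
G1 X160.1573 Y39.9580
G1 X148.1637 Y37.7150
G1 X141.7295 Y33.5238
G1 X145.0254 Y23.8838
M5
G0 X0.0000 Y0.0000

Since the viewBox matches the mm dimensions, user units are millimetres directly. The only transform is the Y-flip y_m = 100.1476 − y_svg.

Shape 1 is a quadratic bezier drawn with `<path>`. Its stroke #000000 means engrave at S289, F3157. After flipping Y the toolpath is (26.8842,12.6708) → (35.0669,16.1827) → (41.7567,21.9216) → (46.9538,29.8875) → (50.6582,40.0806) → (52.8697,52.5007).

Shape 2 is a quadratic bezier drawn with `<path>`. Its stroke #ff0000 means score at S495, F1384. After flipping Y the toolpath is (67.9251,52.3537) → (50.6423,58.3557) → (37.2290,59.4576) → (27.6851,55.6592) → (22.0108,46.9605) → (20.2059,33.3617).

Shape 3 is a rectangle drawn with `<path>`. Its stroke #000000 means engrave at S289, F3157. After flipping Y the toolpath is (80.4996,83.2234) → (132.9414,83.2234) → (132.9414,34.4637) → (80.4996,34.4637) → (80.4996,83.2234), returning to the start.

Shape 4 is a quadratic bezier drawn with `<path>`. Its stroke #000000 means engrave at S289, F3157. After flipping Y the toolpath is (203.7604,27.5344) → (182.8285,41.7598) → (163.6122,51.9425) → (146.1113,58.0825) → (130.3259,60.1797) → (116.2560,58.2343).

Shape 5 is a quadratic bezier drawn with `<path>`. Its stroke #ff0000 means score at S495, F1384. After flipping Y the toolpath is (151.4690,14.7607) → (117.9876,20.3449) → (88.1328,28.9358) → (61.9047,40.5333) → (39.3033,55.1375) → (20.3285,72.7483).

Shape 6 is a quadratic bezier drawn with `<path>`. Its stroke #ff0000 means score at S495, F1384. After flipping Y the toolpath is (112.2531,48.9254) → (117.0967,33.0665) → (119.1707,21.7205) → (118.4749,14.8874) → (115.0095,12.5671) → (108.7744,14.7596).

Shape 7 is a cubic bezier drawn with `<path>`. Its stroke #ff0000 means score at S495, F1384. After flipping Y the toolpath is (184.1386,52.6017) → (173.5392,43.7533) → (160.1573,39.9580) → (148.1637,37.7150) → (141.7295,33.5238) → (145.0254,23.8838).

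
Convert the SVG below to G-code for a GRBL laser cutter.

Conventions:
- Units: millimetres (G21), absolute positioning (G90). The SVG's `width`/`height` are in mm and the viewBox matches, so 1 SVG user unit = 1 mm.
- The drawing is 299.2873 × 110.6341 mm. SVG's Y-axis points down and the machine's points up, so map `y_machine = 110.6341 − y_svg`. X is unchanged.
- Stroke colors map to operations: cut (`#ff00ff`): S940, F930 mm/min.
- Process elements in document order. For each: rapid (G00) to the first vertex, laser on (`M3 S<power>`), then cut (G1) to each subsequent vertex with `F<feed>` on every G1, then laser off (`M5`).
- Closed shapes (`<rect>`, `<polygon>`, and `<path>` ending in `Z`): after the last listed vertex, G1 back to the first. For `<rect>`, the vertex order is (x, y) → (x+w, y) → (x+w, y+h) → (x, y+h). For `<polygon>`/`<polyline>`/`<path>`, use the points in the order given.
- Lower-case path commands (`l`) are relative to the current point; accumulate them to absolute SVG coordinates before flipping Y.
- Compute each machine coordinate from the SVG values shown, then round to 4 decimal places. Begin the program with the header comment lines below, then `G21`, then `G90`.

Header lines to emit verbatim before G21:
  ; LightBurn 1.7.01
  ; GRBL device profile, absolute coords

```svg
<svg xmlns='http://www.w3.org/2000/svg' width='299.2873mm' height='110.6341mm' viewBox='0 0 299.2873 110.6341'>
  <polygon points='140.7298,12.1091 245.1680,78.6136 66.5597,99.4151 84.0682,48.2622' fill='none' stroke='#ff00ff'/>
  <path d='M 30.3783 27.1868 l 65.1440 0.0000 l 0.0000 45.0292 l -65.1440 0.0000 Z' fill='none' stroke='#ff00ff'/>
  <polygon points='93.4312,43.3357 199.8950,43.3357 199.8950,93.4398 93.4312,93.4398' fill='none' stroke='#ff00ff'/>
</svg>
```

Since the viewBox matches the mm dimensions, user units are millimetres directly. The only transform is the Y-flip y_m = 110.6341 − y_svg.

Shape 1 is a closed polygon drawn with `<polygon>`. Its stroke #ff00ff means cut at S940, F930. After flipping Y the toolpath is (140.7298,98.5250) → (245.1680,32.0205) → (66.5597,11.2190) → (84.0682,62.3719) → (140.7298,98.5250), returning to the start.

Shape 2 is a rectangle drawn with `<path>`. Its stroke #ff00ff means cut at S940, F930. After flipping Y the toolpath is (30.3783,83.4473) → (95.5223,83.4473) → (95.5223,38.4181) → (30.3783,38.4181) → (30.3783,83.4473), returning to the start.

Shape 3 is a rectangle drawn with `<polygon>`. Its stroke #ff00ff means cut at S940, F930. After flipping Y the toolpath is (93.4312,67.2984) → (199.8950,67.2984) → (199.8950,17.1943) → (93.4312,17.1943) → (93.4312,67.2984), returning to the start.

; LightBurn 1.7.01
; GRBL device profile, absolute coords
G21
G90
G00 X140.7298 Y98.5250
M3 S940
G1 X245.1680 Y32.0205 F930
G1 X66.5597 Y11.2190 F930
G1 X84.0682 Y62.3719 F930
G1 X140.7298 Y98.5250 F930
M5
G00 X30.3783 Y83.4473
M3 S940
G1 X95.5223 Y83.4473 F930
G1 X95.5223 Y38.4181 F930
G1 X30.3783 Y38.4181 F930
G1 X30.3783 Y83.4473 F930
M5
G00 X93.4312 Y67.2984
M3 S940
G1 X199.8950 Y67.2984 F930
G1 X199.8950 Y17.1943 F930
G1 X93.4312 Y17.1943 F930
G1 X93.4312 Y67.2984 F930
M5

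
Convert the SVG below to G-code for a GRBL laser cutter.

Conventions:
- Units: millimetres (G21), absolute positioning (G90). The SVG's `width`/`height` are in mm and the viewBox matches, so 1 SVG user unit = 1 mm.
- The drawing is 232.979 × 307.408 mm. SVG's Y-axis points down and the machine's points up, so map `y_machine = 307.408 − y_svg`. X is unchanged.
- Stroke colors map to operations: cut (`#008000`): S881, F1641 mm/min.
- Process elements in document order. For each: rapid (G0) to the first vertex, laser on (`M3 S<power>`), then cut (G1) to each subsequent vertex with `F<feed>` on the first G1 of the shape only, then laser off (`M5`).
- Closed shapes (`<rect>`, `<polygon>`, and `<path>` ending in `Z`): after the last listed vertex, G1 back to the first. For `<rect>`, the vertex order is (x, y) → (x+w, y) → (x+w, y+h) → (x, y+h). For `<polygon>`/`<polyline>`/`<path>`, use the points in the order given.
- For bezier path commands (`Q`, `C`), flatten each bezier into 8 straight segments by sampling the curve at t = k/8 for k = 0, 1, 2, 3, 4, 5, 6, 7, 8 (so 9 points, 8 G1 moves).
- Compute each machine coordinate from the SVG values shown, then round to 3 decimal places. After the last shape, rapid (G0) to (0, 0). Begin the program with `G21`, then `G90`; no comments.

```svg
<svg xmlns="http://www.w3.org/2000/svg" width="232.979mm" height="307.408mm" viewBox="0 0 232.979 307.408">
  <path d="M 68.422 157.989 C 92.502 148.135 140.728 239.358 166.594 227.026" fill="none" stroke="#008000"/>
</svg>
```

1 u = 1 mm; y_m = 307.408 − y.

[1] `<path>` cubic bezier, #008000→cut S881 F1641: (68.422,149.419) → (78.493,148.776) → (90.283,141.055) → (103.246,128.654) → (116.838,113.971) → (130.514,99.405) → (143.729,87.352) → (155.937,80.212) → (166.594,80.382)

G21
G90
G0 X68.422 Y149.419
M3 S881
G1 X78.493 Y148.776 F1641
G1 X90.283 Y141.055
G1 X103.246 Y128.654
G1 X116.838 Y113.971
G1 X130.514 Y99.405
G1 X143.729 Y87.352
G1 X155.937 Y80.212
G1 X166.594 Y80.382
M5
G0 X0.000 Y0.000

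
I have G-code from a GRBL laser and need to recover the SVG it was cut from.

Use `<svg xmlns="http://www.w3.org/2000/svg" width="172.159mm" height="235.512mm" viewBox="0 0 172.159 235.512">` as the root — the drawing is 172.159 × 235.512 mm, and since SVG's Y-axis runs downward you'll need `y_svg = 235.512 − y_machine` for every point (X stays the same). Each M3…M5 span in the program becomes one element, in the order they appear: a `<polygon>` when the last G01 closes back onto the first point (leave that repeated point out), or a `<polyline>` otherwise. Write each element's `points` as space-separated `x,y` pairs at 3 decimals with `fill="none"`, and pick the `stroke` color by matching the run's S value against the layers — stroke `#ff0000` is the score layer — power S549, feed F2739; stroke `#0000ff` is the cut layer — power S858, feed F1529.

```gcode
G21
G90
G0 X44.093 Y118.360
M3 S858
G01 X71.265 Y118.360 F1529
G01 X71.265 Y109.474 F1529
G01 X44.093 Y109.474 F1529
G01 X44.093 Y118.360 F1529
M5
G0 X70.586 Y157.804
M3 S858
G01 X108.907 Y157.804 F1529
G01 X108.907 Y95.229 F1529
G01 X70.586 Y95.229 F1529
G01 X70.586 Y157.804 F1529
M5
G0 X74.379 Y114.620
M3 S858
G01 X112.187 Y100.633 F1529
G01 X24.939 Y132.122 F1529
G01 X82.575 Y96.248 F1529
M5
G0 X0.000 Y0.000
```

Machine Y-up, SVG Y-down with viewBox height 235.512, so y_svg = 235.512 − y_machine; X carries over. Every run uses S858, so all elements get stroke `#0000ff` (cut).

Run 1: The run returns to its start, so emit a `<polygon>` with points (Y-flipped): 44.093,117.152 71.265,117.152 71.265,126.038 44.093,126.038.

Run 2: The run returns to its start, so emit a `<polygon>` with points (Y-flipped): 70.586,77.708 108.907,77.708 108.907,140.283 70.586,140.283.

Run 3: The run is open, so emit a `<polyline>` with points (Y-flipped): 74.379,120.892 112.187,134.879 24.939,103.390 82.575,139.264.

<svg xmlns="http://www.w3.org/2000/svg" width="172.159mm" height="235.512mm" viewBox="0 0 172.159 235.512">
  <polygon points="44.093,117.152 71.265,117.152 71.265,126.038 44.093,126.038" fill="none" stroke="#0000ff"/>
  <polygon points="70.586,77.708 108.907,77.708 108.907,140.283 70.586,140.283" fill="none" stroke="#0000ff"/>
  <polyline points="74.379,120.892 112.187,134.879 24.939,103.390 82.575,139.264" fill="none" stroke="#0000ff"/>
</svg>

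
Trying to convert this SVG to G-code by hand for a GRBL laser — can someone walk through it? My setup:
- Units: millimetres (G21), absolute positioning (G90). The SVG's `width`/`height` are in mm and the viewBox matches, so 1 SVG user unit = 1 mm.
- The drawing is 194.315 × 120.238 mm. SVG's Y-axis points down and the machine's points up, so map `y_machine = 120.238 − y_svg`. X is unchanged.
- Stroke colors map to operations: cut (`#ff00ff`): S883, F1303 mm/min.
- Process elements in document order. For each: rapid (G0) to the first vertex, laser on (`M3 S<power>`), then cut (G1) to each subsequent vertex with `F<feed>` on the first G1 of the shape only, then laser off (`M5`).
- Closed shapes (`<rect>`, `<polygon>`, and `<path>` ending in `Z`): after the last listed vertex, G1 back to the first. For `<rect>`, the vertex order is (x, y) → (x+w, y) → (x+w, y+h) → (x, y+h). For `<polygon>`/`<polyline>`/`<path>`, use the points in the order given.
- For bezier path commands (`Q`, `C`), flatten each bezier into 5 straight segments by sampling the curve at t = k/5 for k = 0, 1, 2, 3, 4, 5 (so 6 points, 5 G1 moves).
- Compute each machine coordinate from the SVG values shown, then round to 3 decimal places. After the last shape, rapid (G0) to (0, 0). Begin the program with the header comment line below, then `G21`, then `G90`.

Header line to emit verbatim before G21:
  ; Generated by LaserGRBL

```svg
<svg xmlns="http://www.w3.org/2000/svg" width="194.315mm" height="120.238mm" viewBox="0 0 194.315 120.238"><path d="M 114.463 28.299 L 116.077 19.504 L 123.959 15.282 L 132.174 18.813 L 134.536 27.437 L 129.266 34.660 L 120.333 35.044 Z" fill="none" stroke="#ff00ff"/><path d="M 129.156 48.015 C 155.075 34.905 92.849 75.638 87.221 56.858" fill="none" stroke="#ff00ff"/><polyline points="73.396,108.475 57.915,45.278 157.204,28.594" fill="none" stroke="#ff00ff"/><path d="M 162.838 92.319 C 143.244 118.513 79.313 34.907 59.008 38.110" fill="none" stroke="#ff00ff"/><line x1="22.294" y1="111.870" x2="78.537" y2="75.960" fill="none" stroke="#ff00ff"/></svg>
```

Since the viewBox matches the mm dimensions, user units are millimetres directly. The only transform is the Y-flip y_m = 120.238 − y_svg.

Shape 1 is a regular polygon drawn with `<path>`. Its stroke #ff00ff means cut at S883, F1303. After flipping Y the toolpath is (114.463,91.939) → (116.077,100.734) → (123.959,104.956) → (132.174,101.425) → (134.536,92.801) → (129.266,85.578) → (120.333,85.194) → (114.463,91.939), returning to the start.

Shape 2 is a cubic bezier drawn with `<path>`. Its stroke #ff00ff means cut at S883, F1303. After flipping Y the toolpath is (129.156,72.223) → (135.288,74.535) → (127.213,69.365) → (111.878,62.155) → (96.232,58.347) → (87.221,63.380).

Shape 3 is a open polyline drawn with `<polyline>`. Its stroke #ff00ff means cut at S883, F1303. After flipping Y the toolpath is (73.396,11.763) → (57.915,74.960) → (157.204,91.644).

Shape 4 is a cubic bezier drawn with `<path>`. Its stroke #ff00ff means cut at S883, F1303. After flipping Y the toolpath is (162.838,27.919) → (146.465,23.806) → (123.673,36.607) → (98.685,56.886) → (75.722,75.206) → (59.008,82.128).

Shape 5 is a line segment drawn with `<line>`. Its stroke #ff00ff means cut at S883, F1303. After flipping Y the toolpath is (22.294,8.368) → (78.537,44.278).

; Generated by LaserGRBL
G21
G90
G0 X114.463 Y91.939
M3 S883
G1 X116.077 Y100.734 F1303
G1 X123.959 Y104.956
G1 X132.174 Y101.425
G1 X134.536 Y92.801
G1 X129.266 Y85.578
G1 X120.333 Y85.194
G1 X114.463 Y91.939
M5
G0 X129.156 Y72.223
M3 S883
G1 X135.288 Y74.535 F1303
G1 X127.213 Y69.365
G1 X111.878 Y62.155
G1 X96.232 Y58.347
G1 X87.221 Y63.380
M5
G0 X73.396 Y11.763
M3 S883
G1 X57.915 Y74.960 F1303
G1 X157.204 Y91.644
M5
G0 X162.838 Y27.919
M3 S883
G1 X146.465 Y23.806 F1303
G1 X123.673 Y36.607
G1 X98.685 Y56.886
G1 X75.722 Y75.206
G1 X59.008 Y82.128
M5
G0 X22.294 Y8.368
M3 S883
G1 X78.537 Y44.278 F1303
M5
G0 X0.000 Y0.000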